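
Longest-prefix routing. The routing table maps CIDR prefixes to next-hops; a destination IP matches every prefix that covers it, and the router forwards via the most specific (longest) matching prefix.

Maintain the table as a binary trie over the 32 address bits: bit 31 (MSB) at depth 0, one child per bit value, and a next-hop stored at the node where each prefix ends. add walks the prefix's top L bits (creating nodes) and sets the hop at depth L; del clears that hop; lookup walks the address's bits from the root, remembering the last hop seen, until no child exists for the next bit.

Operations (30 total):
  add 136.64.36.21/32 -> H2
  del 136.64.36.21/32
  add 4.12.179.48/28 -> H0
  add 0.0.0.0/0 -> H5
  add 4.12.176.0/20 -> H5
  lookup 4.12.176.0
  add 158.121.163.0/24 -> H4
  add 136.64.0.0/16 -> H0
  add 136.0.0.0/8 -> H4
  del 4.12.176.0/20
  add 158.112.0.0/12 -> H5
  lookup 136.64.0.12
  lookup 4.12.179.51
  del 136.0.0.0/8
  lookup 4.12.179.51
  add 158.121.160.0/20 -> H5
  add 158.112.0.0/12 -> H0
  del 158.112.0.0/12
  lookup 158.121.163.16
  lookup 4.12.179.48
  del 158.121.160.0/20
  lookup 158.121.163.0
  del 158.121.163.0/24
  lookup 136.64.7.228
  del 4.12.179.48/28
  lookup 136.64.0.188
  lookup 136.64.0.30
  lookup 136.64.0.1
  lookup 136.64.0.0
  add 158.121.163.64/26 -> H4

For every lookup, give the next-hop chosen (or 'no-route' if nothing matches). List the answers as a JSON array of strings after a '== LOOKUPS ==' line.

Trace:
  + 136.64.36.21/32 (H2) depth=32
  del 136.64.36.21/32 (clear depth 32)
  + 4.12.179.48/28 (H0) depth=28
  + 0.0.0.0/0 (H5) depth=0
  + 4.12.176.0/20 (H5) depth=20
  Q 4.12.176.0: descend 0000010000001100101100 ; hops seen [H5,H5] ; pick H5
  + 158.121.163.0/24 (H4) depth=24
  + 136.64.0.0/16 (H0) depth=16
  + 136.0.0.0/8 (H4) depth=8
  del 4.12.176.0/20 (clear depth 20)
  + 158.112.0.0/12 (H5) depth=12
  Q 136.64.0.12: descend 100010000100000000 ; hops seen [H5,H4,H0] ; pick H0
  Q 4.12.179.51: descend 0000010000001100101100110011 ; hops seen [H5,H0] ; pick H0
  del 136.0.0.0/8 (clear depth 8)
  Q 4.12.179.51: descend 0000010000001100101100110011 ; hops seen [H5,H0] ; pick H0
  + 158.121.160.0/20 (H5) depth=20
  + 158.112.0.0/12 (H0) depth=12
  del 158.112.0.0/12 (clear depth 12)
  Q 158.121.163.16: descend 100111100111100110100011 ; hops seen [H5,H5,H4] ; pick H4
  Q 4.12.179.48: descend 0000010000001100101100110011 ; hops seen [H5,H0] ; pick H0
  del 158.121.160.0/20 (clear depth 20)
  Q 158.121.163.0: descend 100111100111100110100011 ; hops seen [H5,H4] ; pick H4
  del 158.121.163.0/24 (clear depth 24)
  Q 136.64.7.228: descend 100010000100000000 ; hops seen [H5,H0] ; pick H0
  del 4.12.179.48/28 (clear depth 28)
  Q 136.64.0.188: descend 100010000100000000 ; hops seen [H5,H0] ; pick H0
  Q 136.64.0.30: descend 100010000100000000 ; hops seen [H5,H0] ; pick H0
  Q 136.64.0.1: descend 100010000100000000 ; hops seen [H5,H0] ; pick H0
  Q 136.64.0.0: descend 100010000100000000 ; hops seen [H5,H0] ; pick H0
  + 158.121.163.64/26 (H4) depth=26

== LOOKUPS ==
["H5","H0","H0","H0","H4","H0","H4","H0","H0","H0","H0","H0"]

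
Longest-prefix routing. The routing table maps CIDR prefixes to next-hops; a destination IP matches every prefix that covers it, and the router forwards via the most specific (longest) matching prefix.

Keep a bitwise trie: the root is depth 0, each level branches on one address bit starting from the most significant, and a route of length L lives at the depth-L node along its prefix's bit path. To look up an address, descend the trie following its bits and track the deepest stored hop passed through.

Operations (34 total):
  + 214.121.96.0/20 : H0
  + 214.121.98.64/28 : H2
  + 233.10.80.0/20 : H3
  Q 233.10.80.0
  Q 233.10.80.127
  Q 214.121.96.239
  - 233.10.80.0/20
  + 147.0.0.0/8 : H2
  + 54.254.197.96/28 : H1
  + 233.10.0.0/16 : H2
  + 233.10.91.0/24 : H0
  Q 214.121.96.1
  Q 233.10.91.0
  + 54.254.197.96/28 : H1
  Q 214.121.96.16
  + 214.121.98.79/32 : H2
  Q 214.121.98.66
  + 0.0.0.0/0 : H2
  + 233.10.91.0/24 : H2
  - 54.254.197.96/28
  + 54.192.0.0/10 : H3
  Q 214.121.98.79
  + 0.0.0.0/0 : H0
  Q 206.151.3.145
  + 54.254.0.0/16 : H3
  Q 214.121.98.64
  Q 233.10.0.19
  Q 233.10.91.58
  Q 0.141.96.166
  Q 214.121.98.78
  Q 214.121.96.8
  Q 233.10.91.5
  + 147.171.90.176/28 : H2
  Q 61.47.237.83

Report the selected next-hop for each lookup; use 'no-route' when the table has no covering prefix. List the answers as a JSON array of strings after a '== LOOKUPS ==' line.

Apply in order:
  add 214.121.96.0/20 -> H0 at depth 20
  add 214.121.98.64/28 -> H2 at depth 28
  add 233.10.80.0/20 -> H3 at depth 20
  Q 233.10.80.0: descend 11101001000010100101 ; hops seen [H3] ; pick H3
  Q 233.10.80.127: descend 11101001000010100101 ; hops seen [H3] ; pick H3
  Q 214.121.96.239: descend 1101011001111001011000 ; hops seen [H0] ; pick H0
  del 233.10.80.0/20 (clear depth 20)
  add 147.0.0.0/8 -> H2 at depth 8
  add 54.254.197.96/28 -> H1 at depth 28
  add 233.10.0.0/16 -> H2 at depth 16
  add 233.10.91.0/24 -> H0 at depth 24
  Q 214.121.96.1: descend 1101011001111001011000 ; hops seen [H0] ; pick H0
  Q 233.10.91.0: descend 111010010000101001011011 ; hops seen [H2,H0] ; pick H0
  add 54.254.197.96/28 -> H1 at depth 28
  Q 214.121.96.16: descend 1101011001111001011000 ; hops seen [H0] ; pick H0
  add 214.121.98.79/32 -> H2 at depth 32
  Q 214.121.98.66: descend 1101011001111001011000100100 ; hops seen [H0,H2] ; pick H2
  add 0.0.0.0/0 -> H2 at depth 0
  add 233.10.91.0/24 -> H2 at depth 24
  del 54.254.197.96/28 (clear depth 28)
  add 54.192.0.0/10 -> H3 at depth 10
  Q 214.121.98.79: descend 11010110011110010110001001001111 ; hops seen [H2,H0,H2,H2] ; pick H2
  add 0.0.0.0/0 -> H0 at depth 0
  Q 206.151.3.145: descend 110 ; hops seen [H0] ; pick H0
  add 54.254.0.0/16 -> H3 at depth 16
  Q 214.121.98.64: descend 1101011001111001011000100100 ; hops seen [H0,H0,H2] ; pick H2
  Q 233.10.0.19: descend 11101001000010100 ; hops seen [H0,H2] ; pick H2
  Q 233.10.91.58: descend 111010010000101001011011 ; hops seen [H0,H2,H2] ; pick H2
  Q 0.141.96.166: descend 00 ; hops seen [H0] ; pick H0
  Q 214.121.98.78: descend 1101011001111001011000100100111 ; hops seen [H0,H0,H2] ; pick H2
  Q 214.121.96.8: descend 1101011001111001011000 ; hops seen [H0,H0] ; pick H0
  Q 233.10.91.5: descend 111010010000101001011011 ; hops seen [H0,H2,H2] ; pick H2
  add 147.171.90.176/28 -> H2 at depth 28
  Q 61.47.237.83: descend 0011 ; hops seen [H0] ; pick H0

== LOOKUPS ==
["H3","H3","H0","H0","H0","H0","H2","H2","H0","H2","H2","H2","H0","H2","H0","H2","H0"]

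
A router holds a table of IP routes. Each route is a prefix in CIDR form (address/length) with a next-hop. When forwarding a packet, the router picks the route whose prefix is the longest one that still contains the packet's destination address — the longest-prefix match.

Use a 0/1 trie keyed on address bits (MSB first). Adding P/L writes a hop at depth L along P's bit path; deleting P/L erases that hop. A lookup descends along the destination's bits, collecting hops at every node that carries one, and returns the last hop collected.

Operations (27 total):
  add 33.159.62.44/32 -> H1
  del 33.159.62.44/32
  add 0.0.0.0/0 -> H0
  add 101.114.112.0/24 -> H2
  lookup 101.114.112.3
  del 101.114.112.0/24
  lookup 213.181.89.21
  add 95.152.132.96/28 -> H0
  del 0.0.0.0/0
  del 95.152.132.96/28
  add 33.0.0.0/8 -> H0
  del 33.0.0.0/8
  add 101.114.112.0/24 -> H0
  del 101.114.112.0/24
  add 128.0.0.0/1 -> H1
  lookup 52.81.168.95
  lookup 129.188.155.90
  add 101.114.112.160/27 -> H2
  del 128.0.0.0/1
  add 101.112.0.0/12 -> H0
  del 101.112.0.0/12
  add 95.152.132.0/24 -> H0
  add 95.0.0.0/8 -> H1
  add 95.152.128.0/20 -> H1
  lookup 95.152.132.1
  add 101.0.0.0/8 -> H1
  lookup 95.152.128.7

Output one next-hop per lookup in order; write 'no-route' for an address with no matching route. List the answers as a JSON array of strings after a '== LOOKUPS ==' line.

Trace:
  add 33.159.62.44/32 -> H1 at depth 32
  del 33.159.62.44/32 (clear depth 32)
  add 0.0.0.0/0 -> H0 at depth 0
  add 101.114.112.0/24 -> H2 at depth 24
  Q 101.114.112.3: descend 011001010111001001110000 ; hops seen [H0,H2] ; pick H2
  del 101.114.112.0/24 (clear depth 24)
  Q 213.181.89.21: descend ε ; hops seen [H0] ; pick H0
  add 95.152.132.96/28 -> H0 at depth 28
  del 0.0.0.0/0 (clear depth 0)
  del 95.152.132.96/28 (clear depth 28)
  add 33.0.0.0/8 -> H0 at depth 8
  del 33.0.0.0/8 (clear depth 8)
  add 101.114.112.0/24 -> H0 at depth 24
  del 101.114.112.0/24 (clear depth 24)
  add 128.0.0.0/1 -> H1 at depth 1
  Q 52.81.168.95: descend 001 ; hops seen [∅] ; pick no-route
  Q 129.188.155.90: descend 1 ; hops seen [H1] ; pick H1
  add 101.114.112.160/27 -> H2 at depth 27
  del 128.0.0.0/1 (clear depth 1)
  add 101.112.0.0/12 -> H0 at depth 12
  del 101.112.0.0/12 (clear depth 12)
  add 95.152.132.0/24 -> H0 at depth 24
  add 95.0.0.0/8 -> H1 at depth 8
  add 95.152.128.0/20 -> H1 at depth 20
  Q 95.152.132.1: descend 0101111110011000100001000 ; hops seen [H1,H1,H0] ; pick H0
  add 101.0.0.0/8 -> H1 at depth 8
  Q 95.152.128.7: descend 010111111001100010000 ; hops seen [H1,H1] ; pick H1

== LOOKUPS ==
["H2","H0","no-route","H1","H0","H1"]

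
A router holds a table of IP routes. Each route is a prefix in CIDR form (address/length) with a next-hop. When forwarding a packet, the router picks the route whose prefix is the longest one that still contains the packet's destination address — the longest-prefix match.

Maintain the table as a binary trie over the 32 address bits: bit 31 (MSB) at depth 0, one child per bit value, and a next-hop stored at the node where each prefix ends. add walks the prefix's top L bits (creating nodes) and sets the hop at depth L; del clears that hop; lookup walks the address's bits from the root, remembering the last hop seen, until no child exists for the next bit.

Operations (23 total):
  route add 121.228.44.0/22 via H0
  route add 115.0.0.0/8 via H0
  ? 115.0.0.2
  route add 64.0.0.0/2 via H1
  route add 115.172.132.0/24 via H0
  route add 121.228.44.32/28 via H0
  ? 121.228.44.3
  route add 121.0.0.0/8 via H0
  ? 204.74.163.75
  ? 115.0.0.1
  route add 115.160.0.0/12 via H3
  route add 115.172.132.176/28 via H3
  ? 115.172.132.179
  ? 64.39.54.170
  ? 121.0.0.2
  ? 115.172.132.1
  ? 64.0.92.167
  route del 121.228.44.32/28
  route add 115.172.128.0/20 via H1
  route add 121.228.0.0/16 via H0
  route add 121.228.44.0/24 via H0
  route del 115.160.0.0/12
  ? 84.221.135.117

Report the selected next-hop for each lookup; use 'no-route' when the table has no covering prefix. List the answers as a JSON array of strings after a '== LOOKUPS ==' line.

Trace:
  add 121.228.44.0/22 -> H0 at depth 22
  add 115.0.0.0/8 -> H0 at depth 8
  lookup 115.0.0.2: bits 01110011 walk d0:-→d1:-→d2:-→d3:-→d4:-→d5:-→d6:-→d7:-→d8:H0 -> H0
  add 64.0.0.0/2 -> H1 at depth 2
  add 115.172.132.0/24 -> H0 at depth 24
  add 121.228.44.32/28 -> H0 at depth 28
  lookup 121.228.44.3: bits 01111001111001000010110000 walk d0:-→d1:-→d2:H1→d3:-→d4:-→d5:-→d6:-→d7:-→d8:-→d9:-→d10:-→d11:-→d12:-→d13:-→d14:-→d15:-→d16:-→d17:-→d18:-→d19:-→d20:-→d21:-→d22:H0→d23:-→d24:-→d25:-→d26:- -> H0
  add 121.0.0.0/8 -> H0 at depth 8
  lookup 204.74.163.75: bits ε walk d0:- -> no-route
  lookup 115.0.0.1: bits 01110011 walk d0:-→d1:-→d2:H1→d3:-→d4:-→d5:-→d6:-→d7:-→d8:H0 -> H0
  add 115.160.0.0/12 -> H3 at depth 12
  add 115.172.132.176/28 -> H3 at depth 28
  lookup 115.172.132.179: bits 0111001110101100100001001011 walk d0:-→d1:-→d2:H1→d3:-→d4:-→d5:-→d6:-→d7:-→d8:H0→d9:-→d10:-→d11:-→d12:H3→d13:-→d14:-→d15:-→d16:-→d17:-→d18:-→d19:-→d20:-→d21:-→d22:-→d23:-→d24:H0→d25:-→d26:-→d27:-→d28:H3 -> H3
  lookup 64.39.54.170: bits 01 walk d0:-→d1:-→d2:H1 -> H1
  lookup 121.0.0.2: bits 01111001 walk d0:-→d1:-→d2:H1→d3:-→d4:-→d5:-→d6:-→d7:-→d8:H0 -> H0
  lookup 115.172.132.1: bits 011100111010110010000100 walk d0:-→d1:-→d2:H1→d3:-→d4:-→d5:-→d6:-→d7:-→d8:H0→d9:-→d10:-→d11:-→d12:H3→d13:-→d14:-→d15:-→d16:-→d17:-→d18:-→d19:-→d20:-→d21:-→d22:-→d23:-→d24:H0 -> H0
  lookup 64.0.92.167: bits 01 walk d0:-→d1:-→d2:H1 -> H1
  del 121.228.44.32/28 (clear depth 28)
  add 115.172.128.0/20 -> H1 at depth 20
  add 121.228.0.0/16 -> H0 at depth 16
  add 121.228.44.0/24 -> H0 at depth 24
  del 115.160.0.0/12 (clear depth 12)
  lookup 84.221.135.117: bits 01 walk d0:-→d1:-→d2:H1 -> H1

== LOOKUPS ==
["H0","H0","no-route","H0","H3","H1","H0","H0","H1","H1"]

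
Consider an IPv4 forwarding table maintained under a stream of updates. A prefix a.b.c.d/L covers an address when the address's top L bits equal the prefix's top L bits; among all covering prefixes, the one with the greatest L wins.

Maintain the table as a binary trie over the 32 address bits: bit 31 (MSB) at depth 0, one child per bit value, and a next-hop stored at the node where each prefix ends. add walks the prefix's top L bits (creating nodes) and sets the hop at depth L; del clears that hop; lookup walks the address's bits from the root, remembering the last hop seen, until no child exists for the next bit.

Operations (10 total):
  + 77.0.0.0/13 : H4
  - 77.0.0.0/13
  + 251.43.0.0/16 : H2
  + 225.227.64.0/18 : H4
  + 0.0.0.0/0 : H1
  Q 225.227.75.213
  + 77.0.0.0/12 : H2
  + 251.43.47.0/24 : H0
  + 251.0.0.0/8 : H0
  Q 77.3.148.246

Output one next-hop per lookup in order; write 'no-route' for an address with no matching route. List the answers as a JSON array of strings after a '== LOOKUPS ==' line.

Process each operation:
  + 77.0.0.0/13 (H4) depth=13
  del 77.0.0.0/13 (clear depth 13)
  + 251.43.0.0/16 (H2) depth=16
  + 225.227.64.0/18 (H4) depth=18
  + 0.0.0.0/0 (H1) depth=0
  ? 225.227.75.213  path d0:H1→d1:-→d2:-→d3:-→d4:-→d5:-→d6:-→d7:-→d8:-→d9:-→d10:-→d11:-→d12:-→d13:-→d14:-→d15:-→d16:-→d17:-→d18:H4  best=H4
  + 77.0.0.0/12 (H2) depth=12
  + 251.43.47.0/24 (H0) depth=24
  + 251.0.0.0/8 (H0) depth=8
  ? 77.3.148.246  path d0:H1→d1:-→d2:-→d3:-→d4:-→d5:-→d6:-→d7:-→d8:-→d9:-→d10:-→d11:-→d12:H2→d13:-  best=H2

== LOOKUPS ==
["H4","H2"]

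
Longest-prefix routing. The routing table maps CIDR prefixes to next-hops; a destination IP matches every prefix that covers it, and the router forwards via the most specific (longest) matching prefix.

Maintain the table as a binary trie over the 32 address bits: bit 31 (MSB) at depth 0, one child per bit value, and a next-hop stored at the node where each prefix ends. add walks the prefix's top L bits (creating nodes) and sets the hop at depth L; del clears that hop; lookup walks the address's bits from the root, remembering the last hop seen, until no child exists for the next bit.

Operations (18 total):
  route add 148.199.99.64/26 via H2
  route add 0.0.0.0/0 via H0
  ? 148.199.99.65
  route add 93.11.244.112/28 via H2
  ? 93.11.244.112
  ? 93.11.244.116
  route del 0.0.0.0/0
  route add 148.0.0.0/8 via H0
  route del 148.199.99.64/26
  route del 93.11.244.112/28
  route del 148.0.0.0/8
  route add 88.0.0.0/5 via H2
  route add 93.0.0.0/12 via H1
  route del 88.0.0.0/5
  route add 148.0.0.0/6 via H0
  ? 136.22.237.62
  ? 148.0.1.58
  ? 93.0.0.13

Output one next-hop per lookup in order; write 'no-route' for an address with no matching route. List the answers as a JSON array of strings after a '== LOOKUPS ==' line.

Process each operation:
  + 148.199.99.64/26 (H2) depth=26
  + 0.0.0.0/0 (H0) depth=0
  Q 148.199.99.65: descend 10010100110001110110001101 ; hops seen [H0,H2] ; pick H2
  + 93.11.244.112/28 (H2) depth=28
  Q 93.11.244.112: descend 0101110100001011111101000111 ; hops seen [H0,H2] ; pick H2
  Q 93.11.244.116: descend 0101110100001011111101000111 ; hops seen [H0,H2] ; pick H2
  del 0.0.0.0/0 (clear depth 0)
  + 148.0.0.0/8 (H0) depth=8
  del 148.199.99.64/26 (clear depth 26)
  del 93.11.244.112/28 (clear depth 28)
  del 148.0.0.0/8 (clear depth 8)
  + 88.0.0.0/5 (H2) depth=5
  + 93.0.0.0/12 (H1) depth=12
  del 88.0.0.0/5 (clear depth 5)
  + 148.0.0.0/6 (H0) depth=6
  Q 136.22.237.62: descend 100 ; hops seen [∅] ; pick no-route
  Q 148.0.1.58: descend 10010100 ; hops seen [H0] ; pick H0
  Q 93.0.0.13: descend 010111010000 ; hops seen [H1] ; pick H1

== LOOKUPS ==
["H2","H2","H2","no-route","H0","H1"]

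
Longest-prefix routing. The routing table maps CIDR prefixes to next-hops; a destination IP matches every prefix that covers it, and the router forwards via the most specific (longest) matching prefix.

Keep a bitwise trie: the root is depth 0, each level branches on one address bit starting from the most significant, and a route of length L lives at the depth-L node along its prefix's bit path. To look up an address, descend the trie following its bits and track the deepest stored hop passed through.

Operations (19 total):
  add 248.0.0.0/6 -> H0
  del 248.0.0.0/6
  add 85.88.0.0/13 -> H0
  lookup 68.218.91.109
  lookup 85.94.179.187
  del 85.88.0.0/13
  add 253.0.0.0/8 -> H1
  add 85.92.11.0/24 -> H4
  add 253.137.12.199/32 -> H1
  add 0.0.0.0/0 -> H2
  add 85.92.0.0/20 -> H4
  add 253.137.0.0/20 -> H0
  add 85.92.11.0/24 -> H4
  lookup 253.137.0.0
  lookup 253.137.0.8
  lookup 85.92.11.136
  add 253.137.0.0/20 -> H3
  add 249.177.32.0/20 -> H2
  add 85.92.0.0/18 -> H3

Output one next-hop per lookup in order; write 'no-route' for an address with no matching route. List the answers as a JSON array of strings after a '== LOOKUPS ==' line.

Trace:
  + 248.0.0.0/6 (H0) depth=6
  - 248.0.0.0/6 clear@6
  + 85.88.0.0/13 (H0) depth=13
  Q 68.218.91.109: descend 010 ; hops seen [∅] ; pick no-route
  Q 85.94.179.187: descend 0101010101011 ; hops seen [H0] ; pick H0
  - 85.88.0.0/13 clear@13
  + 253.0.0.0/8 (H1) depth=8
  + 85.92.11.0/24 (H4) depth=24
  + 253.137.12.199/32 (H1) depth=32
  + 0.0.0.0/0 (H2) depth=0
  + 85.92.0.0/20 (H4) depth=20
  + 253.137.0.0/20 (H0) depth=20
  + 85.92.11.0/24 (H4) depth=24
  Q 253.137.0.0: descend 11111101100010010000 ; hops seen [H2,H1,H0] ; pick H0
  Q 253.137.0.8: descend 11111101100010010000 ; hops seen [H2,H1,H0] ; pick H0
  Q 85.92.11.136: descend 010101010101110000001011 ; hops seen [H2,H4,H4] ; pick H4
  + 253.137.0.0/20 (H3) depth=20
  + 249.177.32.0/20 (H2) depth=20
  + 85.92.0.0/18 (H3) depth=18

== LOOKUPS ==
["no-route","H0","H0","H0","H4"]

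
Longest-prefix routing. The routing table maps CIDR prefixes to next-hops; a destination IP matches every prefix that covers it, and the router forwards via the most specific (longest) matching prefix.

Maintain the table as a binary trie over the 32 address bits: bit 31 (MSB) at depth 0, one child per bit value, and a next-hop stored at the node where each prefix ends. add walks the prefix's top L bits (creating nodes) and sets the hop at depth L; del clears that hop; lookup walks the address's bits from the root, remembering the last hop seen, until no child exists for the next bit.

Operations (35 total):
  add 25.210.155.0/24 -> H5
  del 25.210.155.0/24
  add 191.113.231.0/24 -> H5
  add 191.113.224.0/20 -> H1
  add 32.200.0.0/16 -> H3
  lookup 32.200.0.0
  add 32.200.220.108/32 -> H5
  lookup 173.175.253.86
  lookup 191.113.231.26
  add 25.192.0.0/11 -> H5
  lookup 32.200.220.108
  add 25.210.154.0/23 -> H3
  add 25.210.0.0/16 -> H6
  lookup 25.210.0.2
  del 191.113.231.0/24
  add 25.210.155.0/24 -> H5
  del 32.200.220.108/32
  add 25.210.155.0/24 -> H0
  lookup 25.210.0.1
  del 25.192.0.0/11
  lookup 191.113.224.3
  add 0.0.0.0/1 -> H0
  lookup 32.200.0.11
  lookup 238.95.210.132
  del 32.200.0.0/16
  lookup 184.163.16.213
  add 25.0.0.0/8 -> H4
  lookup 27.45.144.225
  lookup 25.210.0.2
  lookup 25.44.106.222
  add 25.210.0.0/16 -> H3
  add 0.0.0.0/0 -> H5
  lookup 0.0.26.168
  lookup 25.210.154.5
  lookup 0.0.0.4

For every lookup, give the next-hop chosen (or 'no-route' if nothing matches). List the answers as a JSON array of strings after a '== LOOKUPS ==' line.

Process each operation:
  add 25.210.155.0/24 -> H5 at depth 24
  del 25.210.155.0/24 (clear depth 24)
  add 191.113.231.0/24 -> H5 at depth 24
  add 191.113.224.0/20 -> H1 at depth 20
  add 32.200.0.0/16 -> H3 at depth 16
  lookup 32.200.0.0: bits 0010000011001000 walk d0:-→d1:-→d2:-→d3:-→d4:-→d5:-→d6:-→d7:-→d8:-→d9:-→d10:-→d11:-→d12:-→d13:-→d14:-→d15:-→d16:H3 -> H3
  add 32.200.220.108/32 -> H5 at depth 32
  lookup 173.175.253.86: bits 101 walk d0:-→d1:-→d2:-→d3:- -> no-route
  lookup 191.113.231.26: bits 101111110111000111100111 walk d0:-→d1:-→d2:-→d3:-→d4:-→d5:-→d6:-→d7:-→d8:-→d9:-→d10:-→d11:-→d12:-→d13:-→d14:-→d15:-→d16:-→d17:-→d18:-→d19:-→d20:H1→d21:-→d22:-→d23:-→d24:H5 -> H5
  add 25.192.0.0/11 -> H5 at depth 11
  lookup 32.200.220.108: bits 00100000110010001101110001101100 walk d0:-→d1:-→d2:-→d3:-→d4:-→d5:-→d6:-→d7:-→d8:-→d9:-→d10:-→d11:-→d12:-→d13:-→d14:-→d15:-→d16:H3→d17:-→d18:-→d19:-→d20:-→d21:-→d22:-→d23:-→d24:-→d25:-→d26:-→d27:-→d28:-→d29:-→d30:-→d31:-→d32:H5 -> H5
  add 25.210.154.0/23 -> H3 at depth 23
  add 25.210.0.0/16 -> H6 at depth 16
  lookup 25.210.0.2: bits 0001100111010010 walk d0:-→d1:-→d2:-→d3:-→d4:-→d5:-→d6:-→d7:-→d8:-→d9:-→d10:-→d11:H5→d12:-→d13:-→d14:-→d15:-→d16:H6 -> H6
  del 191.113.231.0/24 (clear depth 24)
  add 25.210.155.0/24 -> H5 at depth 24
  del 32.200.220.108/32 (clear depth 32)
  add 25.210.155.0/24 -> H0 at depth 24
  lookup 25.210.0.1: bits 0001100111010010 walk d0:-→d1:-→d2:-→d3:-→d4:-→d5:-→d6:-→d7:-→d8:-→d9:-→d10:-→d11:H5→d12:-→d13:-→d14:-→d15:-→d16:H6 -> H6
  del 25.192.0.0/11 (clear depth 11)
  lookup 191.113.224.3: bits 101111110111000111100 walk d0:-→d1:-→d2:-→d3:-→d4:-→d5:-→d6:-→d7:-→d8:-→d9:-→d10:-→d11:-→d12:-→d13:-→d14:-→d15:-→d16:-→d17:-→d18:-→d19:-→d20:H1→d21:- -> H1
  add 0.0.0.0/1 -> H0 at depth 1
  lookup 32.200.0.11: bits 0010000011001000 walk d0:-→d1:H0→d2:-→d3:-→d4:-→d5:-→d6:-→d7:-→d8:-→d9:-→d10:-→d11:-→d12:-→d13:-→d14:-→d15:-→d16:H3 -> H3
  lookup 238.95.210.132: bits 1 walk d0:-→d1:- -> no-route
  del 32.200.0.0/16 (clear depth 16)
  lookup 184.163.16.213: bits 10111 walk d0:-→d1:-→d2:-→d3:-→d4:-→d5:- -> no-route
  add 25.0.0.0/8 -> H4 at depth 8
  lookup 27.45.144.225: bits 000110 walk d0:-→d1:H0→d2:-→d3:-→d4:-→d5:-→d6:- -> H0
  lookup 25.210.0.2: bits 0001100111010010 walk d0:-→d1:H0→d2:-→d3:-→d4:-→d5:-→d6:-→d7:-→d8:H4→d9:-→d10:-→d11:-→d12:-→d13:-→d14:-→d15:-→d16:H6 -> H6
  lookup 25.44.106.222: bits 00011001 walk d0:-→d1:H0→d2:-→d3:-→d4:-→d5:-→d6:-→d7:-→d8:H4 -> H4
  add 25.210.0.0/16 -> H3 at depth 16
  add 0.0.0.0/0 -> H5 at depth 0
  lookup 0.0.26.168: bits 000 walk d0:H5→d1:H0→d2:-→d3:- -> H0
  lookup 25.210.154.5: bits 00011001110100101001101 walk d0:H5→d1:H0→d2:-→d3:-→d4:-→d5:-→d6:-→d7:-→d8:H4→d9:-→d10:-→d11:-→d12:-→d13:-→d14:-→d15:-→d16:H3→d17:-→d18:-→d19:-→d20:-→d21:-→d22:-→d23:H3 -> H3
  lookup 0.0.0.4: bits 000 walk d0:H5→d1:H0→d2:-→d3:- -> H0

== LOOKUPS ==
["H3","no-route","H5","H5","H6","H6","H1","H3","no-route","no-route","H0","H6","H4","H0","H3","H0"]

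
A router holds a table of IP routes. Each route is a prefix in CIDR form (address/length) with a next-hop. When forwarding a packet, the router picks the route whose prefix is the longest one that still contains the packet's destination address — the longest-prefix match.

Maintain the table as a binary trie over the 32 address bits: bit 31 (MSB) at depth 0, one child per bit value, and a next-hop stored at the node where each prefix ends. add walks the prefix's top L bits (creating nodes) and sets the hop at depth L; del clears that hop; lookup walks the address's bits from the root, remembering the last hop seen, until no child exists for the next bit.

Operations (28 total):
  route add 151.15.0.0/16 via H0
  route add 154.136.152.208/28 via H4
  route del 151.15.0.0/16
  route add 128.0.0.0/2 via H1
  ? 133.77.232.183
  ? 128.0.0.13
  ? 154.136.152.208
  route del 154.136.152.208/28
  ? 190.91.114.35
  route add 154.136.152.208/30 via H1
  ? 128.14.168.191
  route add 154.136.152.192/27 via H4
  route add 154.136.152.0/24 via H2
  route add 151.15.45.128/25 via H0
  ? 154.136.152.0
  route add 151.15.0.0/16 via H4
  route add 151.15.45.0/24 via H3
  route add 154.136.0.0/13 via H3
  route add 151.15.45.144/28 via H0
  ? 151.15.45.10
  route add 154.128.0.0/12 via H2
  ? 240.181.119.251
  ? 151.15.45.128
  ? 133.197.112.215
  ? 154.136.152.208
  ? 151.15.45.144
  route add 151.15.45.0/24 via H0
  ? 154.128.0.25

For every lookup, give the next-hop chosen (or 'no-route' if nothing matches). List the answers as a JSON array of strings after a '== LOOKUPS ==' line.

Process each operation:
  + 151.15.0.0/16 (H0) depth=16
  + 154.136.152.208/28 (H4) depth=28
  del 151.15.0.0/16 (clear depth 16)
  + 128.0.0.0/2 (H1) depth=2
  ? 133.77.232.183  path d0:-→d1:-→d2:H1→d3:-  best=H1
  ? 128.0.0.13  path d0:-→d1:-→d2:H1→d3:-  best=H1
  ? 154.136.152.208  path d0:-→d1:-→d2:H1→d3:-→d4:-→d5:-→d6:-→d7:-→d8:-→d9:-→d10:-→d11:-→d12:-→d13:-→d14:-→d15:-→d16:-→d17:-→d18:-→d19:-→d20:-→d21:-→d22:-→d23:-→d24:-→d25:-→d26:-→d27:-→d28:H4  best=H4
  del 154.136.152.208/28 (clear depth 28)
  ? 190.91.114.35  path d0:-→d1:-→d2:H1  best=H1
  + 154.136.152.208/30 (H1) depth=30
  ? 128.14.168.191  path d0:-→d1:-→d2:H1→d3:-  best=H1
  + 154.136.152.192/27 (H4) depth=27
  + 154.136.152.0/24 (H2) depth=24
  + 151.15.45.128/25 (H0) depth=25
  ? 154.136.152.0  path d0:-→d1:-→d2:H1→d3:-→d4:-→d5:-→d6:-→d7:-→d8:-→d9:-→d10:-→d11:-→d12:-→d13:-→d14:-→d15:-→d16:-→d17:-→d18:-→d19:-→d20:-→d21:-→d22:-→d23:-→d24:H2  best=H2
  + 151.15.0.0/16 (H4) depth=16
  + 151.15.45.0/24 (H3) depth=24
  + 154.136.0.0/13 (H3) depth=13
  + 151.15.45.144/28 (H0) depth=28
  ? 151.15.45.10  path d0:-→d1:-→d2:H1→d3:-→d4:-→d5:-→d6:-→d7:-→d8:-→d9:-→d10:-→d11:-→d12:-→d13:-→d14:-→d15:-→d16:H4→d17:-→d18:-→d19:-→d20:-→d21:-→d22:-→d23:-→d24:H3  best=H3
  + 154.128.0.0/12 (H2) depth=12
  ? 240.181.119.251  path d0:-→d1:-  best=no-route
  ? 151.15.45.128  path d0:-→d1:-→d2:H1→d3:-→d4:-→d5:-→d6:-→d7:-→d8:-→d9:-→d10:-→d11:-→d12:-→d13:-→d14:-→d15:-→d16:H4→d17:-→d18:-→d19:-→d20:-→d21:-→d22:-→d23:-→d24:H3→d25:H0→d26:-→d27:-  best=H0
  ? 133.197.112.215  path d0:-→d1:-→d2:H1→d3:-  best=H1
  ? 154.136.152.208  path d0:-→d1:-→d2:H1→d3:-→d4:-→d5:-→d6:-→d7:-→d8:-→d9:-→d10:-→d11:-→d12:H2→d13:H3→d14:-→d15:-→d16:-→d17:-→d18:-→d19:-→d20:-→d21:-→d22:-→d23:-→d24:H2→d25:-→d26:-→d27:H4→d28:-→d29:-→d30:H1  best=H1
  ? 151.15.45.144  path d0:-→d1:-→d2:H1→d3:-→d4:-→d5:-→d6:-→d7:-→d8:-→d9:-→d10:-→d11:-→d12:-→d13:-→d14:-→d15:-→d16:H4→d17:-→d18:-→d19:-→d20:-→d21:-→d22:-→d23:-→d24:H3→d25:H0→d26:-→d27:-→d28:H0  best=H0
  + 151.15.45.0/24 (H0) depth=24
  ? 154.128.0.25  path d0:-→d1:-→d2:H1→d3:-→d4:-→d5:-→d6:-→d7:-→d8:-→d9:-→d10:-→d11:-→d12:H2  best=H2

== LOOKUPS ==
["H1","H1","H4","H1","H1","H2","H3","no-route","H0","H1","H1","H0","H2"]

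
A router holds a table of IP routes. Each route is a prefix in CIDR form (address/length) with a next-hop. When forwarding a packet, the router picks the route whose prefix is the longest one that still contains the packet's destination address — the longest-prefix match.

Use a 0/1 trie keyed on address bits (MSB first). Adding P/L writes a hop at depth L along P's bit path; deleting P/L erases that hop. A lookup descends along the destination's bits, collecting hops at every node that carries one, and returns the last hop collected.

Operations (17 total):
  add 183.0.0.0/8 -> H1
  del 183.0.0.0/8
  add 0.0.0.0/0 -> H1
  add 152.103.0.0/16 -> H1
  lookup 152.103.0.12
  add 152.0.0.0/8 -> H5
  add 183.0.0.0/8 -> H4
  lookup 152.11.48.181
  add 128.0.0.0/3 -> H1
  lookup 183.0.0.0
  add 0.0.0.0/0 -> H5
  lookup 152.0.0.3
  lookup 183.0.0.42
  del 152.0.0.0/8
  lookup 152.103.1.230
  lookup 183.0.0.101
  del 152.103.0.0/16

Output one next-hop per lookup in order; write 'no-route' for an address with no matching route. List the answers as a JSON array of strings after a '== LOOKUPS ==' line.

Apply in order:
  + 183.0.0.0/8 (H1) depth=8
  del 183.0.0.0/8 (clear depth 8)
  + 0.0.0.0/0 (H1) depth=0
  + 152.103.0.0/16 (H1) depth=16
  Q 152.103.0.12: descend 1001100001100111 ; hops seen [H1,H1] ; pick H1
  + 152.0.0.0/8 (H5) depth=8
  + 183.0.0.0/8 (H4) depth=8
  Q 152.11.48.181: descend 100110000 ; hops seen [H1,H5] ; pick H5
  + 128.0.0.0/3 (H1) depth=3
  Q 183.0.0.0: descend 10110111 ; hops seen [H1,H4] ; pick H4
  + 0.0.0.0/0 (H5) depth=0
  Q 152.0.0.3: descend 100110000 ; hops seen [H5,H1,H5] ; pick H5
  Q 183.0.0.42: descend 10110111 ; hops seen [H5,H4] ; pick H4
  del 152.0.0.0/8 (clear depth 8)
  Q 152.103.1.230: descend 1001100001100111 ; hops seen [H5,H1,H1] ; pick H1
  Q 183.0.0.101: descend 10110111 ; hops seen [H5,H4] ; pick H4
  del 152.103.0.0/16 (clear depth 16)

== LOOKUPS ==
["H1","H5","H4","H5","H4","H1","H4"]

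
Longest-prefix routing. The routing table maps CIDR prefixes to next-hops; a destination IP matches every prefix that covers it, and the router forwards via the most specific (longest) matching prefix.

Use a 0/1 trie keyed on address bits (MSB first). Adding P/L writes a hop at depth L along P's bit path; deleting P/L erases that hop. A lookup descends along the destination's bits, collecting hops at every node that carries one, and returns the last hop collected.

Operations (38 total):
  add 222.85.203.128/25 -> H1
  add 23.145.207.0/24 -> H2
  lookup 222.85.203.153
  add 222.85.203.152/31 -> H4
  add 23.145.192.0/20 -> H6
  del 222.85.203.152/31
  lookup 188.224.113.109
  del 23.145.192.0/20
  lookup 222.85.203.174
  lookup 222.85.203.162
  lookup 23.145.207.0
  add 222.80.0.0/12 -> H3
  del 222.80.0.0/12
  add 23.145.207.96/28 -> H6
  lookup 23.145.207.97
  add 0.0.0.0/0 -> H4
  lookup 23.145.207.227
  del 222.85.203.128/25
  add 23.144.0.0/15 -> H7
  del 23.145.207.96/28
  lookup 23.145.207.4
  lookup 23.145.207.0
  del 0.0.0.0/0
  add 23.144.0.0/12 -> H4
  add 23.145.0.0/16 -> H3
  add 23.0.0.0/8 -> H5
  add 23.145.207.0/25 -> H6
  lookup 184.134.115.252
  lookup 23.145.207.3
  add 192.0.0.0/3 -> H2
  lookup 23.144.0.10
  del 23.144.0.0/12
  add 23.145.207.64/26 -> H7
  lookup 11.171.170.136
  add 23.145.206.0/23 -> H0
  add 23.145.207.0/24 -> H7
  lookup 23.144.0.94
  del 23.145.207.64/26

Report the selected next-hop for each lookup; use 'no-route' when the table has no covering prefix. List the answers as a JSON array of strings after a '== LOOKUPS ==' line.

Process each operation:
  + 222.85.203.128/25 (H1) depth=25
  + 23.145.207.0/24 (H2) depth=24
  lookup 222.85.203.153: bits 1101111001010101110010111 walk d0:-→d1:-→d2:-→d3:-→d4:-→d5:-→d6:-→d7:-→d8:-→d9:-→d10:-→d11:-→d12:-→d13:-→d14:-→d15:-→d16:-→d17:-→d18:-→d19:-→d20:-→d21:-→d22:-→d23:-→d24:-→d25:H1 -> H1
  + 222.85.203.152/31 (H4) depth=31
  + 23.145.192.0/20 (H6) depth=20
  - 222.85.203.152/31 clear@31
  lookup 188.224.113.109: bits 1 walk d0:-→d1:- -> no-route
  - 23.145.192.0/20 clear@20
  lookup 222.85.203.174: bits 11011110010101011100101110 walk d0:-→d1:-→d2:-→d3:-→d4:-→d5:-→d6:-→d7:-→d8:-→d9:-→d10:-→d11:-→d12:-→d13:-→d14:-→d15:-→d16:-→d17:-→d18:-→d19:-→d20:-→d21:-→d22:-→d23:-→d24:-→d25:H1→d26:- -> H1
  lookup 222.85.203.162: bits 11011110010101011100101110 walk d0:-→d1:-→d2:-→d3:-→d4:-→d5:-→d6:-→d7:-→d8:-→d9:-→d10:-→d11:-→d12:-→d13:-→d14:-→d15:-→d16:-→d17:-→d18:-→d19:-→d20:-→d21:-→d22:-→d23:-→d24:-→d25:H1→d26:- -> H1
  lookup 23.145.207.0: bits 000101111001000111001111 walk d0:-→d1:-→d2:-→d3:-→d4:-→d5:-→d6:-→d7:-→d8:-→d9:-→d10:-→d11:-→d12:-→d13:-→d14:-→d15:-→d16:-→d17:-→d18:-→d19:-→d20:-→d21:-→d22:-→d23:-→d24:H2 -> H2
  + 222.80.0.0/12 (H3) depth=12
  - 222.80.0.0/12 clear@12
  + 23.145.207.96/28 (H6) depth=28
  lookup 23.145.207.97: bits 0001011110010001110011110110 walk d0:-→d1:-→d2:-→d3:-→d4:-→d5:-→d6:-→d7:-→d8:-→d9:-→d10:-→d11:-→d12:-→d13:-→d14:-→d15:-→d16:-→d17:-→d18:-→d19:-→d20:-→d21:-→d22:-→d23:-→d24:H2→d25:-→d26:-→d27:-→d28:H6 -> H6
  + 0.0.0.0/0 (H4) depth=0
  lookup 23.145.207.227: bits 000101111001000111001111 walk d0:H4→d1:-→d2:-→d3:-→d4:-→d5:-→d6:-→d7:-→d8:-→d9:-→d10:-→d11:-→d12:-→d13:-→d14:-→d15:-→d16:-→d17:-→d18:-→d19:-→d20:-→d21:-→d22:-→d23:-→d24:H2 -> H2
  - 222.85.203.128/25 clear@25
  + 23.144.0.0/15 (H7) depth=15
  - 23.145.207.96/28 clear@28
  lookup 23.145.207.4: bits 0001011110010001110011110 walk d0:H4→d1:-→d2:-→d3:-→d4:-→d5:-→d6:-→d7:-→d8:-→d9:-→d10:-→d11:-→d12:-→d13:-→d14:-→d15:H7→d16:-→d17:-→d18:-→d19:-→d20:-→d21:-→d22:-→d23:-→d24:H2→d25:- -> H2
  lookup 23.145.207.0: bits 0001011110010001110011110 walk d0:H4→d1:-→d2:-→d3:-→d4:-→d5:-→d6:-→d7:-→d8:-→d9:-→d10:-→d11:-→d12:-→d13:-→d14:-→d15:H7→d16:-→d17:-→d18:-→d19:-→d20:-→d21:-→d22:-→d23:-→d24:H2→d25:- -> H2
  - 0.0.0.0/0 clear@0
  + 23.144.0.0/12 (H4) depth=12
  + 23.145.0.0/16 (H3) depth=16
  + 23.0.0.0/8 (H5) depth=8
  + 23.145.207.0/25 (H6) depth=25
  lookup 184.134.115.252: bits 1 walk d0:-→d1:- -> no-route
  lookup 23.145.207.3: bits 0001011110010001110011110 walk d0:-→d1:-→d2:-→d3:-→d4:-→d5:-→d6:-→d7:-→d8:H5→d9:-→d10:-→d11:-→d12:H4→d13:-→d14:-→d15:H7→d16:H3→d17:-→d18:-→d19:-→d20:-→d21:-→d22:-→d23:-→d24:H2→d25:H6 -> H6
  + 192.0.0.0/3 (H2) depth=3
  lookup 23.144.0.10: bits 000101111001000 walk d0:-→d1:-→d2:-→d3:-→d4:-→d5:-→d6:-→d7:-→d8:H5→d9:-→d10:-→d11:-→d12:H4→d13:-→d14:-→d15:H7 -> H7
  - 23.144.0.0/12 clear@12
  + 23.145.207.64/26 (H7) depth=26
  lookup 11.171.170.136: bits 000 walk d0:-→d1:-→d2:-→d3:- -> no-route
  + 23.145.206.0/23 (H0) depth=23
  + 23.145.207.0/24 (H7) depth=24
  lookup 23.144.0.94: bits 000101111001000 walk d0:-→d1:-→d2:-→d3:-→d4:-→d5:-→d6:-→d7:-→d8:H5→d9:-→d10:-→d11:-→d12:-→d13:-→d14:-→d15:H7 -> H7
  - 23.145.207.64/26 clear@26

== LOOKUPS ==
["H1","no-route","H1","H1","H2","H6","H2","H2","H2","no-route","H6","H7","no-route","H7"]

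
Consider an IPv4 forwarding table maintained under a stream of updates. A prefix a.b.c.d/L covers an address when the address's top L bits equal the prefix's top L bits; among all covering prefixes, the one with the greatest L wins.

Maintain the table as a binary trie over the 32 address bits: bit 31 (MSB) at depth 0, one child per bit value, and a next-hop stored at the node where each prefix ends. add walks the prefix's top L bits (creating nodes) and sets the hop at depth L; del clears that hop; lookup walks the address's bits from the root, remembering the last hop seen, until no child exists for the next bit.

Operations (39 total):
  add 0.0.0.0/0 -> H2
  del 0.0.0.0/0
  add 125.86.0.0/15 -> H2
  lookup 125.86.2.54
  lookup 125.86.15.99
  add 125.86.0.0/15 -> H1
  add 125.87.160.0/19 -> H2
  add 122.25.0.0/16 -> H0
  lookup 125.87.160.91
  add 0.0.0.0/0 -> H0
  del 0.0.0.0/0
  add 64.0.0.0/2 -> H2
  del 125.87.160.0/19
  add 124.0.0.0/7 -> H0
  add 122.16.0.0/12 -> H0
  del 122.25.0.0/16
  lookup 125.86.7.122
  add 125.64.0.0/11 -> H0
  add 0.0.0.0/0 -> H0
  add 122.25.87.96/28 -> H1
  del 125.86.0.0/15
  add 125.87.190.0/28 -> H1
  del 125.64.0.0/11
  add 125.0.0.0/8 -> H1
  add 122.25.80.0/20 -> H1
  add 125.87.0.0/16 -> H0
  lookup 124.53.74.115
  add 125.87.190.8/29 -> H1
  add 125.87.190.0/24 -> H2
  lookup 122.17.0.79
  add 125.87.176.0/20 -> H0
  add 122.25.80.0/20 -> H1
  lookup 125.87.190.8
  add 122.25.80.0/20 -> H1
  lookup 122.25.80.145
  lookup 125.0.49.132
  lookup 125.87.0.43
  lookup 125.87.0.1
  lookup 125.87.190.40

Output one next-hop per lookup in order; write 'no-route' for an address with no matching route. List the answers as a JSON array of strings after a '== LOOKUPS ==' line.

Trace:
  + 0.0.0.0/0 (H2) depth=0
  del 0.0.0.0/0 (clear depth 0)
  + 125.86.0.0/15 (H2) depth=15
  lookup 125.86.2.54: bits 011111010101011 walk d0:-→d1:-→d2:-→d3:-→d4:-→d5:-→d6:-→d7:-→d8:-→d9:-→d10:-→d11:-→d12:-→d13:-→d14:-→d15:H2 -> H2
  lookup 125.86.15.99: bits 011111010101011 walk d0:-→d1:-→d2:-→d3:-→d4:-→d5:-→d6:-→d7:-→d8:-→d9:-→d10:-→d11:-→d12:-→d13:-→d14:-→d15:H2 -> H2
  + 125.86.0.0/15 (H1) depth=15
  + 125.87.160.0/19 (H2) depth=19
  + 122.25.0.0/16 (H0) depth=16
  lookup 125.87.160.91: bits 0111110101010111101 walk d0:-→d1:-→d2:-→d3:-→d4:-→d5:-→d6:-→d7:-→d8:-→d9:-→d10:-→d11:-→d12:-→d13:-→d14:-→d15:H1→d16:-→d17:-→d18:-→d19:H2 -> H2
  + 0.0.0.0/0 (H0) depth=0
  del 0.0.0.0/0 (clear depth 0)
  + 64.0.0.0/2 (H2) depth=2
  del 125.87.160.0/19 (clear depth 19)
  + 124.0.0.0/7 (H0) depth=7
  + 122.16.0.0/12 (H0) depth=12
  del 122.25.0.0/16 (clear depth 16)
  lookup 125.86.7.122: bits 011111010101011 walk d0:-→d1:-→d2:H2→d3:-→d4:-→d5:-→d6:-→d7:H0→d8:-→d9:-→d10:-→d11:-→d12:-→d13:-→d14:-→d15:H1 -> H1
  + 125.64.0.0/11 (H0) depth=11
  + 0.0.0.0/0 (H0) depth=0
  + 122.25.87.96/28 (H1) depth=28
  del 125.86.0.0/15 (clear depth 15)
  + 125.87.190.0/28 (H1) depth=28
  del 125.64.0.0/11 (clear depth 11)
  + 125.0.0.0/8 (H1) depth=8
  + 122.25.80.0/20 (H1) depth=20
  + 125.87.0.0/16 (H0) depth=16
  lookup 124.53.74.115: bits 0111110 walk d0:H0→d1:-→d2:H2→d3:-→d4:-→d5:-→d6:-→d7:H0 -> H0
  + 125.87.190.8/29 (H1) depth=29
  + 125.87.190.0/24 (H2) depth=24
  lookup 122.17.0.79: bits 011110100001 walk d0:H0→d1:-→d2:H2→d3:-→d4:-→d5:-→d6:-→d7:-→d8:-→d9:-→d10:-→d11:-→d12:H0 -> H0
  + 125.87.176.0/20 (H0) depth=20
  + 122.25.80.0/20 (H1) depth=20
  lookup 125.87.190.8: bits 01111101010101111011111000001 walk d0:H0→d1:-→d2:H2→d3:-→d4:-→d5:-→d6:-→d7:H0→d8:H1→d9:-→d10:-→d11:-→d12:-→d13:-→d14:-→d15:-→d16:H0→d17:-→d18:-→d19:-→d20:H0→d21:-→d22:-→d23:-→d24:H2→d25:-→d26:-→d27:-→d28:H1→d29:H1 -> H1
  + 122.25.80.0/20 (H1) depth=20
  lookup 122.25.80.145: bits 011110100001100101010 walk d0:H0→d1:-→d2:H2→d3:-→d4:-→d5:-→d6:-→d7:-→d8:-→d9:-→d10:-→d11:-→d12:H0→d13:-→d14:-→d15:-→d16:-→d17:-→d18:-→d19:-→d20:H1→d21:- -> H1
  lookup 125.0.49.132: bits 011111010 walk d0:H0→d1:-→d2:H2→d3:-→d4:-→d5:-→d6:-→d7:H0→d8:H1→d9:- -> H1
  lookup 125.87.0.43: bits 0111110101010111 walk d0:H0→d1:-→d2:H2→d3:-→d4:-→d5:-→d6:-→d7:H0→d8:H1→d9:-→d10:-→d11:-→d12:-→d13:-→d14:-→d15:-→d16:H0 -> H0
  lookup 125.87.0.1: bits 0111110101010111 walk d0:H0→d1:-→d2:H2→d3:-→d4:-→d5:-→d6:-→d7:H0→d8:H1→d9:-→d10:-→d11:-→d12:-→d13:-→d14:-→d15:-→d16:H0 -> H0
  lookup 125.87.190.40: bits 01111101010101111011111000 walk d0:H0→d1:-→d2:H2→d3:-→d4:-→d5:-→d6:-→d7:H0→d8:H1→d9:-→d10:-→d11:-→d12:-→d13:-→d14:-→d15:-→d16:H0→d17:-→d18:-→d19:-→d20:H0→d21:-→d22:-→d23:-→d24:H2→d25:-→d26:- -> H2

== LOOKUPS ==
["H2","H2","H2","H1","H0","H0","H1","H1","H1","H0","H0","H2"]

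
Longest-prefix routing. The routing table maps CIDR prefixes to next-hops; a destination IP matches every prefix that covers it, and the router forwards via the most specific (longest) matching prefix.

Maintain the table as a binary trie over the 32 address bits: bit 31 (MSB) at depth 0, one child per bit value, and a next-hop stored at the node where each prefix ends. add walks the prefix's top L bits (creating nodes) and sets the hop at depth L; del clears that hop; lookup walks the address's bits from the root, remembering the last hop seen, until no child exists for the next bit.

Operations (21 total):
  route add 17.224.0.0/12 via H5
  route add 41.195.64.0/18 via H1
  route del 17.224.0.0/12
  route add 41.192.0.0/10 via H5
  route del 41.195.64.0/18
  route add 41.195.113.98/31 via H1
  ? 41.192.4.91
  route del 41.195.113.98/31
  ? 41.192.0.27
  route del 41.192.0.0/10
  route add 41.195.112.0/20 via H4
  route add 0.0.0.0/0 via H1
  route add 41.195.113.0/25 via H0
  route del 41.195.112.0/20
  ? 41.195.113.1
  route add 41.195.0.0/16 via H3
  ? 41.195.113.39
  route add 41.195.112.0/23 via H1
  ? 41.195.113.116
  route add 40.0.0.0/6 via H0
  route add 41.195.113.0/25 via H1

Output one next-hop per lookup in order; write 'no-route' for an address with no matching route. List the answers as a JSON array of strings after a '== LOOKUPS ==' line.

Process each operation:
  + 17.224.0.0/12 (H5) depth=12
  + 41.195.64.0/18 (H1) depth=18
  del 17.224.0.0/12 (clear depth 12)
  + 41.192.0.0/10 (H5) depth=10
  del 41.195.64.0/18 (clear depth 18)
  + 41.195.113.98/31 (H1) depth=31
  lookup 41.192.4.91: bits 00101001110000 walk d0:-→d1:-→d2:-→d3:-→d4:-→d5:-→d6:-→d7:-→d8:-→d9:-→d10:H5→d11:-→d12:-→d13:-→d14:- -> H5
  del 41.195.113.98/31 (clear depth 31)
  lookup 41.192.0.27: bits 00101001110000 walk d0:-→d1:-→d2:-→d3:-→d4:-→d5:-→d6:-→d7:-→d8:-→d9:-→d10:H5→d11:-→d12:-→d13:-→d14:- -> H5
  del 41.192.0.0/10 (clear depth 10)
  + 41.195.112.0/20 (H4) depth=20
  + 0.0.0.0/0 (H1) depth=0
  + 41.195.113.0/25 (H0) depth=25
  del 41.195.112.0/20 (clear depth 20)
  lookup 41.195.113.1: bits 0010100111000011011100010 walk d0:H1→d1:-→d2:-→d3:-→d4:-→d5:-→d6:-→d7:-→d8:-→d9:-→d10:-→d11:-→d12:-→d13:-→d14:-→d15:-→d16:-→d17:-→d18:-→d19:-→d20:-→d21:-→d22:-→d23:-→d24:-→d25:H0 -> H0
  + 41.195.0.0/16 (H3) depth=16
  lookup 41.195.113.39: bits 0010100111000011011100010 walk d0:H1→d1:-→d2:-→d3:-→d4:-→d5:-→d6:-→d7:-→d8:-→d9:-→d10:-→d11:-→d12:-→d13:-→d14:-→d15:-→d16:H3→d17:-→d18:-→d19:-→d20:-→d21:-→d22:-→d23:-→d24:-→d25:H0 -> H0
  + 41.195.112.0/23 (H1) depth=23
  lookup 41.195.113.116: bits 001010011100001101110001011 walk d0:H1→d1:-→d2:-→d3:-→d4:-→d5:-→d6:-→d7:-→d8:-→d9:-→d10:-→d11:-→d12:-→d13:-→d14:-→d15:-→d16:H3→d17:-→d18:-→d19:-→d20:-→d21:-→d22:-→d23:H1→d24:-→d25:H0→d26:-→d27:- -> H0
  + 40.0.0.0/6 (H0) depth=6
  + 41.195.113.0/25 (H1) depth=25

== LOOKUPS ==
["H5","H5","H0","H0","H0"]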